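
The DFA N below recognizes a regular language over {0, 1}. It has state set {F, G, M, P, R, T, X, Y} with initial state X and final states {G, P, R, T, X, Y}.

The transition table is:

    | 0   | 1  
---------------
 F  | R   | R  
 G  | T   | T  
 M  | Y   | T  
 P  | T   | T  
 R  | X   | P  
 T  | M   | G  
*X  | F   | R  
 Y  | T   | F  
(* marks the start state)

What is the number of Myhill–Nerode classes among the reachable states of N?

Start with accepting vs non-accepting: {G,P,R,T,X,Y} | {F,M}.
Split {G,P,R,T,X,Y} by δ(·,0) → {G,P,R,Y} and {T,X}.
On input 1, block {G,P,R,Y} splits into {G,P} and {R} and {Y}.
On input 0, block {F,M} splits into {F} and {M}.
Refine {T,X} on symbol 0: members go to different blocks, giving {T} and {X}.
The partition is now stable with 7 blocks: {G,P} | {F} | {T} | {R} | {Y} | {M} | {X}.

7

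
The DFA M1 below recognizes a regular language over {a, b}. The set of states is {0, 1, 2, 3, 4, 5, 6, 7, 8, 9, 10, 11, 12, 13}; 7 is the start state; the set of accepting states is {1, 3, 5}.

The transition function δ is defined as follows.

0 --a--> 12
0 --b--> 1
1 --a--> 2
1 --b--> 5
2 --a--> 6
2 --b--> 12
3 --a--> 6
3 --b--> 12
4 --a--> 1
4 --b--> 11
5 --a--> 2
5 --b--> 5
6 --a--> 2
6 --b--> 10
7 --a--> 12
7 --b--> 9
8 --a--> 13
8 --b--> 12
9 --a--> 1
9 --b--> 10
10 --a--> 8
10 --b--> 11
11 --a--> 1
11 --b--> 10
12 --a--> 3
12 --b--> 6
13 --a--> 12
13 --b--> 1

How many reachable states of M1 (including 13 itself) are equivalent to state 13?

1

First remove the unreachable states {0,4}; 12 states remain.
Initial partition by acceptance: {1,3,5} | {2,6,7,8,9,10,11,12,13}.
On input b, block {1,3,5} splits into {1,5} and {3}.
Refine {2,6,7,8,9,10,11,12,13} on symbol a: members go to different blocks, giving {2,6,7,8,10,13} and {9,11} and {12}.
On input a, block {2,6,7,8,10,13} splits into {2,6,8,10} and {7,13}.
Split {2,6,8,10} by δ(·,a) → {2,6,10} and {8}.
Refine {2,6,10} on symbol a: members go to different blocks, giving {2,6} and {10}.
Refine {2,6} on symbol b: members go to different blocks, giving {2} and {6}.
On input b, block {7,13} splits into {7} and {13}.
The partition is now stable with 10 blocks: {1,5} | {2} | {3} | {9,11} | {12} | {7} | {8} | {10} | {6} | {13}.
The equivalence class containing 13 is {13}, of size 1.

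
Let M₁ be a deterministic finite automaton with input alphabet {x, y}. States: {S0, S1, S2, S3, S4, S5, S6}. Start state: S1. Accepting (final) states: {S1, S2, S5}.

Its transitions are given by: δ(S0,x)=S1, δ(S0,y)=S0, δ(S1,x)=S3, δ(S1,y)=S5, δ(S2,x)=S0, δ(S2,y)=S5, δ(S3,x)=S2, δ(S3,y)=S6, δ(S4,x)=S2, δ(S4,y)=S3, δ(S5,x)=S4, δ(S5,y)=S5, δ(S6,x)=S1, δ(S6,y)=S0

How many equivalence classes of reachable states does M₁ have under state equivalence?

2

Start with accepting vs non-accepting: {S1,S2,S5} | {S0,S3,S4,S6}.
Stable partition: {S1,S2,S5} | {S0,S3,S4,S6} — 2 equivalence classes.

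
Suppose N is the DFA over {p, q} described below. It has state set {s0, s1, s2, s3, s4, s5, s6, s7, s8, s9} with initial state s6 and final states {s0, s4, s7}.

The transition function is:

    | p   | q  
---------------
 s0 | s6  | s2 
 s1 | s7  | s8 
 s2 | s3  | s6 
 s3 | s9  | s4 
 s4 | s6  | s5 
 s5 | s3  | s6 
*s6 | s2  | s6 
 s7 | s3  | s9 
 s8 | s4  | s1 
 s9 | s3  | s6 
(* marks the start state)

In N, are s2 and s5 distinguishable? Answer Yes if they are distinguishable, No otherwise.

No

Reachable states from the start: {s2,s3,s4,s5,s6,s9}. Unreachable: {s0,s1,s7,s8} — drop them.
Start with accepting vs non-accepting: {s4} | {s2,s3,s5,s6,s9}.
Refine {s2,s3,s5,s6,s9} on symbol q: members go to different blocks, giving {s2,s5,s6,s9} and {s3}.
Refine {s2,s5,s6,s9} on symbol p: members go to different blocks, giving {s2,s5,s9} and {s6}.
No further refinement is possible. Final partition (4 blocks): {s4} | {s2,s5,s9} | {s3} | {s6}.
s2 and s5 lie in the same block of the stable partition, so they are equivalent — no string distinguishes them.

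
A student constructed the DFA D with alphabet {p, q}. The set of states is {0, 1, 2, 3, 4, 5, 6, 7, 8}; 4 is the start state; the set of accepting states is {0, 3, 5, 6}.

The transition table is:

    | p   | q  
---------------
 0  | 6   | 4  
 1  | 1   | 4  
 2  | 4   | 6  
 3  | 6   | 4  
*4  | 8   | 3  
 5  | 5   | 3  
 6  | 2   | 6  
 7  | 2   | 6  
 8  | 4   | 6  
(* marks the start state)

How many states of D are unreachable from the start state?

4

Starting at 4 and following transitions, the reachable set is {2, 3, 4, 6, 8}. That leaves 0, 1, 5, 7 unreachable — 4 in total.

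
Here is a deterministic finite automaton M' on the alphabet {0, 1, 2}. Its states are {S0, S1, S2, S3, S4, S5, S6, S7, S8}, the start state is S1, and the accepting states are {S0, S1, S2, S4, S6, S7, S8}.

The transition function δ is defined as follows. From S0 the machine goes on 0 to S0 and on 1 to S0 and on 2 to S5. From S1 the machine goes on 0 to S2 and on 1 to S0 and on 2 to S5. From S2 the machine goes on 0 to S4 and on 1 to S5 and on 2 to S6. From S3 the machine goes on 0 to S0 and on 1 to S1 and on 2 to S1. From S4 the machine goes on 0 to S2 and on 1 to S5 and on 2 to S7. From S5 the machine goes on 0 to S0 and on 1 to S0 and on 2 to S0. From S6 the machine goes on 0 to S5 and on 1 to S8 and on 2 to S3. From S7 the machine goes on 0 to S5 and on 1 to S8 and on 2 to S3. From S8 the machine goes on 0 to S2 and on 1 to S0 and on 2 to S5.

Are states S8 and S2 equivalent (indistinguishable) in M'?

No

Every state is reachable, so we keep all 9.
P0 = {S0,S1,S2,S4,S6,S7,S8} | {S3,S5}.
On input 0, block {S0,S1,S2,S4,S6,S7,S8} splits into {S0,S1,S2,S4,S8} and {S6,S7}.
Refine {S0,S1,S2,S4,S8} on symbol 1: members go to different blocks, giving {S0,S1,S8} and {S2,S4}.
Refine {S0,S1,S8} on symbol 0: members go to different blocks, giving {S1,S8} and {S0}.
On input 1, block {S3,S5} splits into {S3} and {S5}.
No further refinement is possible. Final partition (6 blocks): {S1,S8} | {S3} | {S6,S7} | {S2,S4} | {S0} | {S5}.
S8 and S2 end up in different blocks, so they are distinguishable. For instance, the string '1' is accepted from only S8.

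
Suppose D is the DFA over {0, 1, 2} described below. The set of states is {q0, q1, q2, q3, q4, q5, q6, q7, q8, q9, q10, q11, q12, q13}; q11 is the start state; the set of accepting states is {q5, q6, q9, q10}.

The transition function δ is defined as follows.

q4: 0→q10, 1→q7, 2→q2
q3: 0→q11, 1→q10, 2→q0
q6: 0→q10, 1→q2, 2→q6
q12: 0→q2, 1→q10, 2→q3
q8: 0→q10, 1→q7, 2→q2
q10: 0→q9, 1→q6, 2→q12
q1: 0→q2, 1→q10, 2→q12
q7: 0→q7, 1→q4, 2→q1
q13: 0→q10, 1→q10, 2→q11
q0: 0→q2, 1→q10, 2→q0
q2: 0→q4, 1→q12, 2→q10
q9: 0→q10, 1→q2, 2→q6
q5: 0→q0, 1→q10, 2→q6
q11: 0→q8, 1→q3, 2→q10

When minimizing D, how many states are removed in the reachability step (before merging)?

2

BFS from q11 reaches {q0, q1, q2, q3, q4, q6, q7, q8, q9, q10, q11, q12}; the 2 state(s) q5, q13 are never visited.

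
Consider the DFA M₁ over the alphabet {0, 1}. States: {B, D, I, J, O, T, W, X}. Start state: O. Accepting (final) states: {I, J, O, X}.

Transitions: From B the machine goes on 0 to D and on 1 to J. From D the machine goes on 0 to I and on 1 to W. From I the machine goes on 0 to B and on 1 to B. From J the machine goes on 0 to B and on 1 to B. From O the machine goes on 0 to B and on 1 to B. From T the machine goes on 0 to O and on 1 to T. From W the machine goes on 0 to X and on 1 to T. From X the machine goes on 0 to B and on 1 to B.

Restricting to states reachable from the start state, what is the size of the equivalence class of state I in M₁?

All states are reachable from the start state.
Initial partition by acceptance: {I,J,O,X} | {B,D,T,W}.
On input 0, block {B,D,T,W} splits into {D,T,W} and {B}.
The partition is now stable with 3 blocks: {I,J,O,X} | {D,T,W} | {B}.
State I belongs to the block {I,J,O,X}, which has 4 states.

4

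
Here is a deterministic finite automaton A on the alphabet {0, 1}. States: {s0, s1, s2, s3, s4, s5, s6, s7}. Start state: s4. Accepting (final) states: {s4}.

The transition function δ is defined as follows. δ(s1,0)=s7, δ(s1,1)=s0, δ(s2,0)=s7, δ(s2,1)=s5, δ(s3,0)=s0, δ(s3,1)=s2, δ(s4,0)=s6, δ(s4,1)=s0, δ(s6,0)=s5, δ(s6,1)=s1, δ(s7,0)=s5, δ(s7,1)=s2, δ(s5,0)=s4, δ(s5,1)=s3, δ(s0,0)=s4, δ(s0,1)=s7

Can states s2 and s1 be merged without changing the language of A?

Yes

Every state is reachable, so we keep all 8.
Start with accepting vs non-accepting: {s4} | {s0,s1,s2,s3,s5,s6,s7}.
Refine {s0,s1,s2,s3,s5,s6,s7} on symbol 0: members go to different blocks, giving {s1,s2,s3,s6,s7} and {s0,s5}.
On input 0, block {s1,s2,s3,s6,s7} splits into {s3,s6,s7} and {s1,s2}.
Stable partition: {s4} | {s3,s6,s7} | {s0,s5} | {s1,s2} — 4 equivalence classes.
s2 and s1 lie in the same block of the stable partition, so they are equivalent — no string distinguishes them.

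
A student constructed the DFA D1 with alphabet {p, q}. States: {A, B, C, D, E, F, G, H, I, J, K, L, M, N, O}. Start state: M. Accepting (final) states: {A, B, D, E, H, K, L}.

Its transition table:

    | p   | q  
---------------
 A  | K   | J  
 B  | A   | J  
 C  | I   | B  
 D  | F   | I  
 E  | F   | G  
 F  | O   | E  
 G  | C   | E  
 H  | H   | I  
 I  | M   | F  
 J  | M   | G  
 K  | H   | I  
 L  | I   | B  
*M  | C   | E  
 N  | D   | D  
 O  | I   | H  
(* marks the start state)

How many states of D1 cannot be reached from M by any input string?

No path from M leads to D, L, N; the other 12 states are all reachable.

3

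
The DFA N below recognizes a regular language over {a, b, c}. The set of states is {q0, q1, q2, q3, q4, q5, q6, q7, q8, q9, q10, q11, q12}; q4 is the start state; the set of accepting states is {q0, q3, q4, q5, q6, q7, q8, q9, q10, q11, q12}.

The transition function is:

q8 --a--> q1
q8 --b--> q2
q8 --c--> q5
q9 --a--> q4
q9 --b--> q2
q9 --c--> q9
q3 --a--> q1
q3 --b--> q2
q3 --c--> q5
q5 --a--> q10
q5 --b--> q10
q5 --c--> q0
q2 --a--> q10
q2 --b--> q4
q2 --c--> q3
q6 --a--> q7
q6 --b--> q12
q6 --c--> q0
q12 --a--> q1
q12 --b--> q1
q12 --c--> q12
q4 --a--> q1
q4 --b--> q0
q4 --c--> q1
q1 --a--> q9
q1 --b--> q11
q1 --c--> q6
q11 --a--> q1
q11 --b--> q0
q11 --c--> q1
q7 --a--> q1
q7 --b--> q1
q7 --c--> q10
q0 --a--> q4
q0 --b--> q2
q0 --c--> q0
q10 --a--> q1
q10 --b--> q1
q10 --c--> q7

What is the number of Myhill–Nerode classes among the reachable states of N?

Reachable states from the start: {q0,q1,q2,q3,q4,q5,q6,q7,q9,q10,q11,q12}. Unreachable: {q8} — drop them.
Start with accepting vs non-accepting: {q0,q3,q4,q5,q6,q7,q9,q10,q11,q12} | {q1,q2}.
Split {q0,q3,q4,q5,q6,q7,q9,q10,q11,q12} by δ(·,a) → {q3,q4,q7,q10,q11,q12} and {q0,q5,q6,q9}.
On input b, block {q3,q4,q7,q10,q11,q12} splits into {q3,q7,q10,q12} and {q4,q11}.
Refine {q3,q7,q10,q12} on symbol c: members go to different blocks, giving {q7,q10,q12} and {q3}.
On input a, block {q1,q2} splits into {q1} and {q2}.
On input a, block {q0,q5,q6,q9} splits into {q0,q9} and {q5,q6}.
The partition is now stable with 7 blocks: {q7,q10,q12} | {q1} | {q0,q9} | {q4,q11} | {q3} | {q2} | {q5,q6}.

7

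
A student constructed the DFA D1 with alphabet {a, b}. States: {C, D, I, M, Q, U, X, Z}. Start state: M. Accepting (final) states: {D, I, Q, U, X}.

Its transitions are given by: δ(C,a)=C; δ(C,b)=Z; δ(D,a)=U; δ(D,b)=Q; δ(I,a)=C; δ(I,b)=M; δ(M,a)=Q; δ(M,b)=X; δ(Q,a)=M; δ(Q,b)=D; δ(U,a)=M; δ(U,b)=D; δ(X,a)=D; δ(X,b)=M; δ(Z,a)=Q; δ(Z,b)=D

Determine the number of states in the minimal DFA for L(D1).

First remove the unreachable states {C,I,Z}; 5 states remain.
P0 = {D,Q,U,X} | {M}.
Split {D,Q,U,X} by δ(·,a) → {Q,U} and {D,X}.
On input a, block {D,X} splits into {D} and {X}.
No further refinement is possible. Final partition (4 blocks): {Q,U} | {M} | {D} | {X}.

4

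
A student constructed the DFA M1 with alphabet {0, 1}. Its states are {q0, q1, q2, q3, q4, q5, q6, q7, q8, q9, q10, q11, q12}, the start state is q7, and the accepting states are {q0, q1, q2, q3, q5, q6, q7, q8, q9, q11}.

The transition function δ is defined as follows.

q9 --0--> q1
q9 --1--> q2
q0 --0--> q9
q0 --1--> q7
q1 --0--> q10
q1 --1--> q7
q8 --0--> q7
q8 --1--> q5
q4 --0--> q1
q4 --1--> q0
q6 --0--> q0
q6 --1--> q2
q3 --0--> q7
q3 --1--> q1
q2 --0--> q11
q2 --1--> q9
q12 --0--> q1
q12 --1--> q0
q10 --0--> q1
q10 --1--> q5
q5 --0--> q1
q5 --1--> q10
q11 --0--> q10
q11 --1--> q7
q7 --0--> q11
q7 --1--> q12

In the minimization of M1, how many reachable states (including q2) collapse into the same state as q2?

2

First remove the unreachable states {q3,q4,q6,q8}; 9 states remain.
Start with accepting vs non-accepting: {q0,q1,q2,q5,q7,q9,q11} | {q10,q12}.
On input 0, block {q0,q1,q2,q5,q7,q9,q11} splits into {q0,q2,q5,q7,q9} and {q1,q11}.
Refine {q0,q2,q5,q7,q9} on symbol 0: members go to different blocks, giving {q2,q5,q7,q9} and {q0}.
Refine {q2,q5,q7,q9} on symbol 1: members go to different blocks, giving {q2,q9} and {q5,q7}.
Split {q10,q12} by δ(·,1) → {q10} and {q12}.
Split {q5,q7} by δ(·,1) → {q5} and {q7}.
The partition is now stable with 7 blocks: {q2,q9} | {q10} | {q1,q11} | {q0} | {q5} | {q12} | {q7}.
State q2 belongs to the block {q2,q9}, which has 2 states.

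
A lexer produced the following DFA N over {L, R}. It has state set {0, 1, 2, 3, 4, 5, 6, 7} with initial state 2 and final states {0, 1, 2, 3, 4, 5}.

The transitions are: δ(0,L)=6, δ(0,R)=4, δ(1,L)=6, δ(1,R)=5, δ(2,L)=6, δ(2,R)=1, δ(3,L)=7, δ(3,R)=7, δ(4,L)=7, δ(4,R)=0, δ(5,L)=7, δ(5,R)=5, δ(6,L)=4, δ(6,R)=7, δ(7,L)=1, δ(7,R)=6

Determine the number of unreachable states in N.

No path from 2 leads to 3; the other 7 states are all reachable.

1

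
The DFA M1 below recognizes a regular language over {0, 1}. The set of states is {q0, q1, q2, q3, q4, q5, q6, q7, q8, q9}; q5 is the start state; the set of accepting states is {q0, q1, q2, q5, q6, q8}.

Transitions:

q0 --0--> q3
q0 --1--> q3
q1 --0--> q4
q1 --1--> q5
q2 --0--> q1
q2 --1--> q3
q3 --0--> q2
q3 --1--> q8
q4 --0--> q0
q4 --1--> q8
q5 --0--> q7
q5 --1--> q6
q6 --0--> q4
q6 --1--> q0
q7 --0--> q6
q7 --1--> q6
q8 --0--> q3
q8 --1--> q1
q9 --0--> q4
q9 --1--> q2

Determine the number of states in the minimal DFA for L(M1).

9

States {q9} cannot be reached from the start state, so discard them.
Start with accepting vs non-accepting: {q0,q1,q2,q5,q6,q8} | {q3,q4,q7}.
Refine {q0,q1,q2,q5,q6,q8} on symbol 0: members go to different blocks, giving {q0,q1,q5,q6,q8} and {q2}.
Refine {q0,q1,q5,q6,q8} on symbol 1: members go to different blocks, giving {q1,q5,q6,q8} and {q0}.
Split {q1,q5,q6,q8} by δ(·,1) → {q1,q5,q8} and {q6}.
Refine {q1,q5,q8} on symbol 1: members go to different blocks, giving {q1,q8} and {q5}.
On input 1, block {q1,q8} splits into {q1} and {q8}.
Split {q3,q4,q7} by δ(·,0) → {q3} and {q4} and {q7}.
The partition is now stable with 9 blocks: {q1} | {q3} | {q2} | {q0} | {q6} | {q5} | {q8} | {q4} | {q7}.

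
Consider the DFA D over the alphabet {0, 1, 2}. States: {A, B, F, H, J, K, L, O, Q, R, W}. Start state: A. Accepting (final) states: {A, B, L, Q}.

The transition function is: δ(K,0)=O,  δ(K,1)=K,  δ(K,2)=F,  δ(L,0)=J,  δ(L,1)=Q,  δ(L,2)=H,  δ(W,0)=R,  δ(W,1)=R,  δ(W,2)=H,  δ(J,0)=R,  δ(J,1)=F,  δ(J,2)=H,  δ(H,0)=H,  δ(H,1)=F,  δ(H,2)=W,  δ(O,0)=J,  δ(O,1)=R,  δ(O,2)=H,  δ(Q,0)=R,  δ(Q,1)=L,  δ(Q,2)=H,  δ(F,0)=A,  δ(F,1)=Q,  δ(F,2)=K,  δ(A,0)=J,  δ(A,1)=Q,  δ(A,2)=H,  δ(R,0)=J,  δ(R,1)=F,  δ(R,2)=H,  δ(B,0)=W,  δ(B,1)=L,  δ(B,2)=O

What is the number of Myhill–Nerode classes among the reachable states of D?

6

First remove the unreachable states {B}; 10 states remain.
Initial partition by acceptance: {A,L,Q} | {F,H,J,K,O,R,W}.
Refine {F,H,J,K,O,R,W} on symbol 0: members go to different blocks, giving {H,J,K,O,R,W} and {F}.
On input 1, block {H,J,K,O,R,W} splits into {K,O,W} and {H,J,R}.
Split {K,O,W} by δ(·,0) → {O,W} and {K}.
On input 2, block {H,J,R} splits into {J,R} and {H}.
Stable partition: {A,L,Q} | {O,W} | {F} | {J,R} | {K} | {H} — 6 equivalence classes.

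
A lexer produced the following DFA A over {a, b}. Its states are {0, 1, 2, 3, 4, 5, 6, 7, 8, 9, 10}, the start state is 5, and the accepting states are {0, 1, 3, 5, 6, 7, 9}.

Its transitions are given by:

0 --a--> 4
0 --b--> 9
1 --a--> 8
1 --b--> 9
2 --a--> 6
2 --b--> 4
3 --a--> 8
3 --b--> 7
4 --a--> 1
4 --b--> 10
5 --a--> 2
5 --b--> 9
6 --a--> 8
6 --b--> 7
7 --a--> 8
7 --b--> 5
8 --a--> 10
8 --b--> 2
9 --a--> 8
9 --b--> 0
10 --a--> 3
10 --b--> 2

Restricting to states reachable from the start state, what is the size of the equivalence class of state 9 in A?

2

P0 = {0,1,3,5,6,7,9} | {2,4,8,10}.
Refine {2,4,8,10} on symbol a: members go to different blocks, giving {2,4,10} and {8}.
Refine {0,1,3,5,6,7,9} on symbol a: members go to different blocks, giving {1,3,6,7,9} and {0,5}.
On input b, block {1,3,6,7,9} splits into {1,3,6} and {7,9}.
The partition is now stable with 5 blocks: {1,3,6} | {2,4,10} | {8} | {0,5} | {7,9}.
The equivalence class containing 9 is {7,9}, of size 2.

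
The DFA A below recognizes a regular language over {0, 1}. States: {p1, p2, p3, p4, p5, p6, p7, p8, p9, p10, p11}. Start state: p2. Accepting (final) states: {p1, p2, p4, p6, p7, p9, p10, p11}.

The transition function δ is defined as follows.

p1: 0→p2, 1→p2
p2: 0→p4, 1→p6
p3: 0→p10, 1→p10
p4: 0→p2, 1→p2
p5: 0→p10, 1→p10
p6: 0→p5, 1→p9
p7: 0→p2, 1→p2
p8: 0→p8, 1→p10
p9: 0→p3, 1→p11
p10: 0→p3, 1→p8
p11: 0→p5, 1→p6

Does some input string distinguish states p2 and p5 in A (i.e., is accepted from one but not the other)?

States {p1,p7} cannot be reached from the start state, so discard them.
P0 = {p2,p4,p6,p9,p10,p11} | {p3,p5,p8}.
Split {p2,p4,p6,p9,p10,p11} by δ(·,0) → {p6,p9,p10,p11} and {p2,p4}.
Refine {p6,p9,p10,p11} on symbol 1: members go to different blocks, giving {p6,p9,p11} and {p10}.
On input 0, block {p3,p5,p8} splits into {p3,p5} and {p8}.
Split {p2,p4} by δ(·,1) → {p2} and {p4}.
Stable partition: {p6,p9,p11} | {p3,p5} | {p2} | {p10} | {p8} | {p4} — 6 equivalence classes.
p2 and p5 end up in different blocks, so they are distinguishable. For instance, the string 'ε' is accepted from only p2.

Yes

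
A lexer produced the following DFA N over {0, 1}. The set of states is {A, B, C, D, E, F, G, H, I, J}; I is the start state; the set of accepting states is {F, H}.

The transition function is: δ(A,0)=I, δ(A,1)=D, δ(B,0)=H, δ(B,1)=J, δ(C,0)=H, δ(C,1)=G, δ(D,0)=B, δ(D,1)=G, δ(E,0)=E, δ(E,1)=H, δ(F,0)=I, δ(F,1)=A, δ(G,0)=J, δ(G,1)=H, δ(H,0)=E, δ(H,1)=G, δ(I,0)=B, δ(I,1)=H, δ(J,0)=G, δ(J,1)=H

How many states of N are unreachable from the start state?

Starting at I and following transitions, the reachable set is {B, E, G, H, I, J}. That leaves A, C, D, F unreachable — 4 in total.

4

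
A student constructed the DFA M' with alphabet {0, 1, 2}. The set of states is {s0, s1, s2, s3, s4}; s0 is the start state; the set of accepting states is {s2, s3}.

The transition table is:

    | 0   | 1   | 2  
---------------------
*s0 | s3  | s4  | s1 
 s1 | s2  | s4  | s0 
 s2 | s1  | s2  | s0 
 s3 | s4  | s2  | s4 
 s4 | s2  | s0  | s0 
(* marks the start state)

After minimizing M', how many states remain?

2

Every state is reachable, so we keep all 5.
P0 = {s2,s3} | {s0,s1,s4}.
The partition is now stable with 2 blocks: {s2,s3} | {s0,s1,s4}.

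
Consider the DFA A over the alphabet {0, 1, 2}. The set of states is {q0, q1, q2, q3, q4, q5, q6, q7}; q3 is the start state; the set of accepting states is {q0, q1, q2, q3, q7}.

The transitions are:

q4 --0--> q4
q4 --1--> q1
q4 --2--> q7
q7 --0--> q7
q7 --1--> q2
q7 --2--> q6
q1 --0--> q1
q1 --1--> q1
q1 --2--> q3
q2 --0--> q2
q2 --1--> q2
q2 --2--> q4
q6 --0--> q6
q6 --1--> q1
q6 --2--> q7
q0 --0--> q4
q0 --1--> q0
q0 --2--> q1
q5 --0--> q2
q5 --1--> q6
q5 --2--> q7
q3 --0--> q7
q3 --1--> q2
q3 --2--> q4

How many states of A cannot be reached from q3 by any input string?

2

No path from q3 leads to q0, q5; the other 6 states are all reachable.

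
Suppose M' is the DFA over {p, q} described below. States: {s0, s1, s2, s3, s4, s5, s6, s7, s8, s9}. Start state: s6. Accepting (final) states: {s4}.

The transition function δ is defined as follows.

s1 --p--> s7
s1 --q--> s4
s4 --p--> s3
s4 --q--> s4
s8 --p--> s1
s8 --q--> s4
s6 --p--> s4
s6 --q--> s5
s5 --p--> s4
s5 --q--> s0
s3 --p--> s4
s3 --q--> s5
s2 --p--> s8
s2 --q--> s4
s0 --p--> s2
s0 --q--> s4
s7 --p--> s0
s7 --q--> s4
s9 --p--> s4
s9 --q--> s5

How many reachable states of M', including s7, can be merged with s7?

5

States {s9} cannot be reached from the start state, so discard them.
Initial partition by acceptance: {s4} | {s0,s1,s2,s3,s5,s6,s7,s8}.
On input p, block {s0,s1,s2,s3,s5,s6,s7,s8} splits into {s0,s1,s2,s7,s8} and {s3,s5,s6}.
On input q, block {s3,s5,s6} splits into {s3,s6} and {s5}.
No further refinement is possible. Final partition (4 blocks): {s4} | {s0,s1,s2,s7,s8} | {s3,s6} | {s5}.
State s7 belongs to the block {s0,s1,s2,s7,s8}, which has 5 states.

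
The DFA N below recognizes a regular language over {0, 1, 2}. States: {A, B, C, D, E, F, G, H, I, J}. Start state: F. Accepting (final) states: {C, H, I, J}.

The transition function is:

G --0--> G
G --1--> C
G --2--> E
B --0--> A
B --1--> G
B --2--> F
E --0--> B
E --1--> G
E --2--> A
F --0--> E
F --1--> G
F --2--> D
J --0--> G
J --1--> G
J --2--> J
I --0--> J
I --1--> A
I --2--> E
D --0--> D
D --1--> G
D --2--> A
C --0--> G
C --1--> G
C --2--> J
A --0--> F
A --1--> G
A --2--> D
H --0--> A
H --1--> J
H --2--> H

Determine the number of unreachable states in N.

Starting at F and following transitions, the reachable set is {A, B, C, D, E, F, G, J}. That leaves H, I unreachable — 2 in total.

2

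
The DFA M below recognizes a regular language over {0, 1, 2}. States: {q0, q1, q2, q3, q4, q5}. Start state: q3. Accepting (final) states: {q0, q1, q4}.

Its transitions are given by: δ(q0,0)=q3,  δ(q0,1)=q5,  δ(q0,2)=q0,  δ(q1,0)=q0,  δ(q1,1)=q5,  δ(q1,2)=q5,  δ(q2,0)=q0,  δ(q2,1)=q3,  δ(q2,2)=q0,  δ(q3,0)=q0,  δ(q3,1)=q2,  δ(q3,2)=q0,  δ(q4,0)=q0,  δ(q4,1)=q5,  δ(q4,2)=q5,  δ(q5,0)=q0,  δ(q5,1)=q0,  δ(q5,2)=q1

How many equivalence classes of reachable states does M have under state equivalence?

First remove the unreachable states {q4}; 5 states remain.
P0 = {q0,q1} | {q2,q3,q5}.
On input 0, block {q0,q1} splits into {q0} and {q1}.
On input 1, block {q2,q3,q5} splits into {q2,q3} and {q5}.
Stable partition: {q0} | {q2,q3} | {q1} | {q5} — 4 equivalence classes.

4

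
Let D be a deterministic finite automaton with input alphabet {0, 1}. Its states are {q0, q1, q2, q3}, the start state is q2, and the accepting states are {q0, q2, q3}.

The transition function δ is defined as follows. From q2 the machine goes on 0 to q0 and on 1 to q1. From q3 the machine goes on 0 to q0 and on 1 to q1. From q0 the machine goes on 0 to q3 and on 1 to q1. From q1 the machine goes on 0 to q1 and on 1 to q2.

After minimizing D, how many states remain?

Every state is reachable, so we keep all 4.
P0 = {q0,q2,q3} | {q1}.
The partition is now stable with 2 blocks: {q0,q2,q3} | {q1}.

2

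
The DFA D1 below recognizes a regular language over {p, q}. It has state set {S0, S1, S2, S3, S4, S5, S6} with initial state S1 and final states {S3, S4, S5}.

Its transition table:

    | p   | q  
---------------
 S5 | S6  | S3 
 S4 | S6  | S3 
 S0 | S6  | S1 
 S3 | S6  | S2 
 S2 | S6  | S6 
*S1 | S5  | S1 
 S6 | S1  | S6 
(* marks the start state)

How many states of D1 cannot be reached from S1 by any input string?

No path from S1 leads to S0, S4; the other 5 states are all reachable.

2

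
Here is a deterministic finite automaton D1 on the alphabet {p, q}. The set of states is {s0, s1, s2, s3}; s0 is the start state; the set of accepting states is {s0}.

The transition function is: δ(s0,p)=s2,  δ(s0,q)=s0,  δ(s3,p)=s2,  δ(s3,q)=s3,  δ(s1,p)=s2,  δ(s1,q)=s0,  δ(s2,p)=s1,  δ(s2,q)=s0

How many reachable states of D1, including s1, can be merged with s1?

2

Reachable states from the start: {s0,s1,s2}. Unreachable: {s3} — drop them.
Start with accepting vs non-accepting: {s0} | {s1,s2}.
The partition is now stable with 2 blocks: {s0} | {s1,s2}.
State s1 belongs to the block {s1,s2}, which has 2 states.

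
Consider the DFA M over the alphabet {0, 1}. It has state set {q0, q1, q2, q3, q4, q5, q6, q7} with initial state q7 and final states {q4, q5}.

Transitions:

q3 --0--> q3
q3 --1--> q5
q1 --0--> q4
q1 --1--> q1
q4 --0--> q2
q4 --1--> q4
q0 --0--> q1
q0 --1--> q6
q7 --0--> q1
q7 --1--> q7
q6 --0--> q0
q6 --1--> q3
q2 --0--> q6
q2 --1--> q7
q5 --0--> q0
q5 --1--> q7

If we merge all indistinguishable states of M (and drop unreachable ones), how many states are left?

8

Every state is reachable, so we keep all 8.
P0 = {q4,q5} | {q0,q1,q2,q3,q6,q7}.
Split {q4,q5} by δ(·,1) → {q4} and {q5}.
Split {q0,q1,q2,q3,q6,q7} by δ(·,0) → {q0,q2,q3,q6,q7} and {q1}.
Split {q0,q2,q3,q6,q7} by δ(·,0) → {q2,q3,q6} and {q0,q7}.
Split {q2,q3,q6} by δ(·,0) → {q2,q3} and {q6}.
Split {q2,q3} by δ(·,0) → {q2} and {q3}.
Split {q0,q7} by δ(·,1) → {q0} and {q7}.
No further refinement is possible. Final partition (8 blocks): {q4} | {q2} | {q5} | {q1} | {q0} | {q6} | {q3} | {q7}.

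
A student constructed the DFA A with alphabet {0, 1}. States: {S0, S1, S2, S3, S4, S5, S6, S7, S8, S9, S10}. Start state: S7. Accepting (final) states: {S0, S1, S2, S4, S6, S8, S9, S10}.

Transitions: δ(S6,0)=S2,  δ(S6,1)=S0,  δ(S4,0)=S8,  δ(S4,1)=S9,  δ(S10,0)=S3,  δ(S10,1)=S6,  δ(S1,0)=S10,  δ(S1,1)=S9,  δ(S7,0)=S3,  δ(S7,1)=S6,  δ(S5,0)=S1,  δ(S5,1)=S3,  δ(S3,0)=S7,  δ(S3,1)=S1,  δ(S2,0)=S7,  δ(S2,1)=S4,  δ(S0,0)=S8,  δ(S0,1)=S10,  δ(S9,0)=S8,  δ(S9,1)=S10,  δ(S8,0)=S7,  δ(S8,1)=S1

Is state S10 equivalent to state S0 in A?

States {S5} cannot be reached from the start state, so discard them.
P0 = {S0,S1,S2,S4,S6,S8,S9,S10} | {S3,S7}.
Refine {S0,S1,S2,S4,S6,S8,S9,S10} on symbol 0: members go to different blocks, giving {S0,S1,S4,S6,S9} and {S2,S8,S10}.
Split {S0,S1,S4,S6,S9} by δ(·,1) → {S1,S4,S6} and {S0,S9}.
Stable partition: {S1,S4,S6} | {S3,S7} | {S2,S8,S10} | {S0,S9} — 4 equivalence classes.
S10 and S0 end up in different blocks, so they are distinguishable. For instance, the string '0' is accepted from only S0.

No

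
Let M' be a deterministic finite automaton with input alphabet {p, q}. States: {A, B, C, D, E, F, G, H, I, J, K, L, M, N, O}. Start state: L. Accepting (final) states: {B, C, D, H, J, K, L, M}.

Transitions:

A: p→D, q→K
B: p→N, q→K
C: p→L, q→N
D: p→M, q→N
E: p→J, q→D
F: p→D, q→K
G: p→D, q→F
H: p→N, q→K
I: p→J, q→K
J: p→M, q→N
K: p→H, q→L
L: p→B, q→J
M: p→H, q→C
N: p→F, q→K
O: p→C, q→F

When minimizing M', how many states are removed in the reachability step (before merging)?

No path from L leads to A, E, G, I, O; the other 10 states are all reachable.

5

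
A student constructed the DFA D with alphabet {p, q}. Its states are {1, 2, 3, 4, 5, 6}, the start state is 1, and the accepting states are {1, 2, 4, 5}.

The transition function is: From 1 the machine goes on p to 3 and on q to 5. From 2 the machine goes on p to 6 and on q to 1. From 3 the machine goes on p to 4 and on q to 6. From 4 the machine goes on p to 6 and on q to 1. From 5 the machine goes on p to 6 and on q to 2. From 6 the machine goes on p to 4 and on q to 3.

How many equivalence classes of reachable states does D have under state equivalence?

Initial partition by acceptance: {1,2,4,5} | {3,6}.
Stable partition: {1,2,4,5} | {3,6} — 2 equivalence classes.

2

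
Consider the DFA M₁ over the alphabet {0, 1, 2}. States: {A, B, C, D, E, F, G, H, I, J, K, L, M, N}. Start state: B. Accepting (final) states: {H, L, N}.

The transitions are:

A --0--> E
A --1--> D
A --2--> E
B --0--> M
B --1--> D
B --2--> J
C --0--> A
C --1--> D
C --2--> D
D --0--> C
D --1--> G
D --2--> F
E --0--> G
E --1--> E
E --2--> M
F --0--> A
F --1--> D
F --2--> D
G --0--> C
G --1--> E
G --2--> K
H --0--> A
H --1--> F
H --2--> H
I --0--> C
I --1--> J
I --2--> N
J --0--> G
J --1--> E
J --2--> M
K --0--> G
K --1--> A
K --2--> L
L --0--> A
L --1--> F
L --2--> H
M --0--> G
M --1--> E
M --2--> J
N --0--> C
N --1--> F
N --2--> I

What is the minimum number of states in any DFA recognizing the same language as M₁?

First remove the unreachable states {I,N}; 12 states remain.
Initial partition by acceptance: {H,L} | {A,B,C,D,E,F,G,J,K,M}.
On input 2, block {A,B,C,D,E,F,G,J,K,M} splits into {A,B,C,D,E,F,G,J,M} and {K}.
On input 2, block {A,B,C,D,E,F,G,J,M} splits into {A,B,C,D,E,F,J,M} and {G}.
Refine {A,B,C,D,E,F,J,M} on symbol 0: members go to different blocks, giving {A,B,C,D,F} and {E,J,M}.
On input 0, block {A,B,C,D,F} splits into {C,D,F} and {A,B}.
Refine {C,D,F} on symbol 0: members go to different blocks, giving {C,F} and {D}.
The partition is now stable with 7 blocks: {H,L} | {C,F} | {K} | {G} | {E,J,M} | {A,B} | {D}.

7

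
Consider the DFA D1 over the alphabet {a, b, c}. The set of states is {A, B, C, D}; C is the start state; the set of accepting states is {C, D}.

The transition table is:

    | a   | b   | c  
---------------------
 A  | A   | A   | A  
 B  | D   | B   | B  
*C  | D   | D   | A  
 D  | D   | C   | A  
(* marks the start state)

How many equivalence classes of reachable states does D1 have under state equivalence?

2

First remove the unreachable states {B}; 3 states remain.
Initial partition by acceptance: {C,D} | {A}.
The partition is now stable with 2 blocks: {C,D} | {A}.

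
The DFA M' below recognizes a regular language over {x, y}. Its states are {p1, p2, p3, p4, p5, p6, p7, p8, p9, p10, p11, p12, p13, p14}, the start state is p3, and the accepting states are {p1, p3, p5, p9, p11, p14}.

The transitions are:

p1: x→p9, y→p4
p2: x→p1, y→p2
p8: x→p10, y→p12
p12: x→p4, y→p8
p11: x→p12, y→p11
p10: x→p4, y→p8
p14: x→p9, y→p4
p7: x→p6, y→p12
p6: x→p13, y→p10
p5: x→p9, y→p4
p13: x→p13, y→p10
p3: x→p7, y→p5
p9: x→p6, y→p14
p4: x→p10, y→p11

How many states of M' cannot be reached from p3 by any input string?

BFS from p3 reaches {p3, p4, p5, p6, p7, p8, p9, p10, p11, p12, p13, p14}; the 2 state(s) p1, p2 are never visited.

2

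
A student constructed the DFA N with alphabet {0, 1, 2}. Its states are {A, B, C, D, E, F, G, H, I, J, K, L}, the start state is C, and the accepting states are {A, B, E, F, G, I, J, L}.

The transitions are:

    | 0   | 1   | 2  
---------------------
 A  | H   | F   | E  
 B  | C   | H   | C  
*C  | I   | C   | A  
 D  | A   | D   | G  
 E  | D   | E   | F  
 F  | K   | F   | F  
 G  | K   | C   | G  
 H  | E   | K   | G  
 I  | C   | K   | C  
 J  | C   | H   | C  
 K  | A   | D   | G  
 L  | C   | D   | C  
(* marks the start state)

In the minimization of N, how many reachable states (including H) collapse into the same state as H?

States {B,J,L} cannot be reached from the start state, so discard them.
Initial partition by acceptance: {A,E,F,G,I} | {C,D,H,K}.
On input 1, block {A,E,F,G,I} splits into {A,E,F} and {G,I}.
Refine {C,D,H,K} on symbol 0: members go to different blocks, giving {D,H,K} and {C}.
Split {G,I} by δ(·,0) → {G} and {I}.
Stable partition: {A,E,F} | {D,H,K} | {G} | {C} | {I} — 5 equivalence classes.
State H belongs to the block {D,H,K}, which has 3 states.

3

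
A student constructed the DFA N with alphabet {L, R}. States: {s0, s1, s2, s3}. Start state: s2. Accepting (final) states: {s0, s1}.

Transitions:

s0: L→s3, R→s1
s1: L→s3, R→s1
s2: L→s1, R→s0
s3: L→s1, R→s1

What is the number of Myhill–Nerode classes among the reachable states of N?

Every state is reachable, so we keep all 4.
P0 = {s0,s1} | {s2,s3}.
No further refinement is possible. Final partition (2 blocks): {s0,s1} | {s2,s3}.

2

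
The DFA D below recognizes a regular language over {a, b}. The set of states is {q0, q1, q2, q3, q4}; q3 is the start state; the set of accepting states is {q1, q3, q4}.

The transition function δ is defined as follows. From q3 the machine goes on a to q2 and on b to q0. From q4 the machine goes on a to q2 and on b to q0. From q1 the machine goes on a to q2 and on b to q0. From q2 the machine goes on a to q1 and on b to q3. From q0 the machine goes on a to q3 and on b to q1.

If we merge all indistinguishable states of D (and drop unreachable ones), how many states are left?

2

States {q4} cannot be reached from the start state, so discard them.
P0 = {q1,q3} | {q0,q2}.
The partition is now stable with 2 blocks: {q1,q3} | {q0,q2}.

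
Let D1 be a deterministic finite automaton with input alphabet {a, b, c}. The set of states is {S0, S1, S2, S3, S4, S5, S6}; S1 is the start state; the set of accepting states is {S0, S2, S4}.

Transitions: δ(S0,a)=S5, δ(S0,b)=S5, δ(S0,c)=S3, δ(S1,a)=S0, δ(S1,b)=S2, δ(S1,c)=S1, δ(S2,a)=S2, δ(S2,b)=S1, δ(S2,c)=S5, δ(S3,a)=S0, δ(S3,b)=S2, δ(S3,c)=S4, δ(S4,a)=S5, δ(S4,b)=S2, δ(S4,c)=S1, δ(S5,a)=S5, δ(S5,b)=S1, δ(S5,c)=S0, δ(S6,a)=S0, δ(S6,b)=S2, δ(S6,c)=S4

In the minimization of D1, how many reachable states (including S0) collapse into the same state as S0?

1

First remove the unreachable states {S6}; 6 states remain.
P0 = {S0,S2,S4} | {S1,S3,S5}.
Refine {S0,S2,S4} on symbol a: members go to different blocks, giving {S0,S4} and {S2}.
Refine {S0,S4} on symbol b: members go to different blocks, giving {S0} and {S4}.
On input a, block {S1,S3,S5} splits into {S1,S3} and {S5}.
Split {S1,S3} by δ(·,c) → {S1} and {S3}.
Stable partition: {S0} | {S1} | {S2} | {S4} | {S5} | {S3} — 6 equivalence classes.
State S0 belongs to the block {S0}, which has 1 states.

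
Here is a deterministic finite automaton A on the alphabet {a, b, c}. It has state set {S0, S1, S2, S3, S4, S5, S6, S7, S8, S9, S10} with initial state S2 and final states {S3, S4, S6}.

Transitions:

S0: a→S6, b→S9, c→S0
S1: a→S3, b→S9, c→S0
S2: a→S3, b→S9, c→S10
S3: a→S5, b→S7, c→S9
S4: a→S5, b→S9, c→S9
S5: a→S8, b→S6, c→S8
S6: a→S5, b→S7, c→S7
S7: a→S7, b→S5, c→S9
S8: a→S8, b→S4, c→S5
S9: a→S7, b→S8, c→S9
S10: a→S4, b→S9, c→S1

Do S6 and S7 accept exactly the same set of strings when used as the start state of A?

All states are reachable from the start state.
P0 = {S3,S4,S6} | {S0,S1,S2,S5,S7,S8,S9,S10}.
On input a, block {S0,S1,S2,S5,S7,S8,S9,S10} splits into {S0,S1,S2,S10} and {S5,S7,S8,S9}.
Split {S5,S7,S8,S9} by δ(·,b) → {S5,S8} and {S7,S9}.
Stable partition: {S3,S4,S6} | {S0,S1,S2,S10} | {S5,S8} | {S7,S9} — 4 equivalence classes.
S6 and S7 end up in different blocks, so they are distinguishable. For instance, the string 'ε' is accepted from only S6.

No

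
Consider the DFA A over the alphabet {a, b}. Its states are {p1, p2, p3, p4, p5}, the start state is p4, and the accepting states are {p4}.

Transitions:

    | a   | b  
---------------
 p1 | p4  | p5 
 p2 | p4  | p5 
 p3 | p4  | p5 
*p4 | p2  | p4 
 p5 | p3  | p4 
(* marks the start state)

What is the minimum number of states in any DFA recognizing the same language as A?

3

First remove the unreachable states {p1}; 4 states remain.
P0 = {p4} | {p2,p3,p5}.
On input a, block {p2,p3,p5} splits into {p2,p3} and {p5}.
The partition is now stable with 3 blocks: {p4} | {p2,p3} | {p5}.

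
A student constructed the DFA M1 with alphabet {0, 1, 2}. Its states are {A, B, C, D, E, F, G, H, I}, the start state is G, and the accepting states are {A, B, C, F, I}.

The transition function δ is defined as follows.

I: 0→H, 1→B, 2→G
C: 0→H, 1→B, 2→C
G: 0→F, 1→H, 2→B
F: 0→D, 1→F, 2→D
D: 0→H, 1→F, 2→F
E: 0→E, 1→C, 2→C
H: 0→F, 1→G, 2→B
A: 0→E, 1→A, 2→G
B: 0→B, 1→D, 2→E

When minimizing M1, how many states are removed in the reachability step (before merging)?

2

No path from G leads to A, I; the other 7 states are all reachable.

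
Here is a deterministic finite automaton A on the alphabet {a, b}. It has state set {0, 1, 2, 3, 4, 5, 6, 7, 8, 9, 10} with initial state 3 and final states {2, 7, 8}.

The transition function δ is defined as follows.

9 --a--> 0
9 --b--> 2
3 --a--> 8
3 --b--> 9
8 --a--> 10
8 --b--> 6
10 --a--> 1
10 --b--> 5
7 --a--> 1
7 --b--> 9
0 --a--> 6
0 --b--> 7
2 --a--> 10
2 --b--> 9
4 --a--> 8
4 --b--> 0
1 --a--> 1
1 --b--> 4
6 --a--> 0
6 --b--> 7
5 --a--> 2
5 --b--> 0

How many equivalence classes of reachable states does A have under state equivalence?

Every state is reachable, so we keep all 11.
P0 = {2,7,8} | {0,1,3,4,5,6,9,10}.
On input a, block {0,1,3,4,5,6,9,10} splits into {0,1,6,9,10} and {3,4,5}.
On input b, block {0,1,6,9,10} splits into {0,6,9} and {1,10}.
The partition is now stable with 4 blocks: {2,7,8} | {0,6,9} | {3,4,5} | {1,10}.

4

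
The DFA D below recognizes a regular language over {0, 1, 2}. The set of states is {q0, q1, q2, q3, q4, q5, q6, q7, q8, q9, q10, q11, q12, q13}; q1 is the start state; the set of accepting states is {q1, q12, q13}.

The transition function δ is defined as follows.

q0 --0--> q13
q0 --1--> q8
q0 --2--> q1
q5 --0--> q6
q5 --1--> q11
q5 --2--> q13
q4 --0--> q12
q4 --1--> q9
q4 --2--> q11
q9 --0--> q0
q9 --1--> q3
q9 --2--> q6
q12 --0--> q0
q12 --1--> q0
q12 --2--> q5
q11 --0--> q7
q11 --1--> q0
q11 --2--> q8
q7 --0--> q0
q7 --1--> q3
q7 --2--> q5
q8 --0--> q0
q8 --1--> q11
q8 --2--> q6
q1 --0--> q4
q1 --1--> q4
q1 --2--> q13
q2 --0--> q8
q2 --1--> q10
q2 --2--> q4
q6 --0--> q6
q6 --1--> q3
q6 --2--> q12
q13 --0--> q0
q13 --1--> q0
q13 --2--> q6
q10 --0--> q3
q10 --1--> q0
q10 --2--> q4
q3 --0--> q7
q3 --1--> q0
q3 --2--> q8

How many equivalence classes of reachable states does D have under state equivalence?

First remove the unreachable states {q2,q10}; 12 states remain.
P0 = {q1,q12,q13} | {q0,q3,q4,q5,q6,q7,q8,q9,q11}.
Split {q1,q12,q13} by δ(·,2) → {q12,q13} and {q1}.
Refine {q0,q3,q4,q5,q6,q7,q8,q9,q11} on symbol 0: members go to different blocks, giving {q3,q5,q6,q7,q8,q9,q11} and {q0,q4}.
Split {q3,q5,q6,q7,q8,q9,q11} by δ(·,0) → {q3,q5,q6,q11} and {q7,q8,q9}.
On input 0, block {q3,q5,q6,q11} splits into {q3,q11} and {q5,q6}.
On input 2, block {q0,q4} splits into {q0} and {q4}.
The partition is now stable with 7 blocks: {q12,q13} | {q3,q11} | {q1} | {q0} | {q7,q8,q9} | {q5,q6} | {q4}.

7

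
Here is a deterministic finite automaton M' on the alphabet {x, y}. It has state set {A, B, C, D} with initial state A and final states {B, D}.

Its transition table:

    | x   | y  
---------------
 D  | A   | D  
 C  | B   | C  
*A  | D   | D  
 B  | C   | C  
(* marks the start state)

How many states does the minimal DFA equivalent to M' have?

First remove the unreachable states {B,C}; 2 states remain.
Start with accepting vs non-accepting: {D} | {A}.
The partition is now stable with 2 blocks: {D} | {A}.

2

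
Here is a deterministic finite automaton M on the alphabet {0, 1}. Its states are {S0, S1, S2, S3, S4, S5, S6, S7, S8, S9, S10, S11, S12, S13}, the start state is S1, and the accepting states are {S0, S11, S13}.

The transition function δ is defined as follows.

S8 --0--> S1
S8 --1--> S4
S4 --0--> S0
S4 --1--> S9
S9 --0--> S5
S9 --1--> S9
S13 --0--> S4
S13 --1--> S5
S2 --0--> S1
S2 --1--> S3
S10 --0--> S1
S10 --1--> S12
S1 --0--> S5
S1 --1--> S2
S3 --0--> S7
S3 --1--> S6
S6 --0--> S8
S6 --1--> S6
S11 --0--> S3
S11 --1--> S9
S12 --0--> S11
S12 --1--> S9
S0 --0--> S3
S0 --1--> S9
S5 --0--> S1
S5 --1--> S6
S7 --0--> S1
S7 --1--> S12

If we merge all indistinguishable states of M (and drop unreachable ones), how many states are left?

First remove the unreachable states {S10,S13}; 12 states remain.
Start with accepting vs non-accepting: {S0,S11} | {S1,S2,S3,S4,S5,S6,S7,S8,S9,S12}.
Split {S1,S2,S3,S4,S5,S6,S7,S8,S9,S12} by δ(·,0) → {S1,S2,S3,S5,S6,S7,S8,S9} and {S4,S12}.
Refine {S1,S2,S3,S5,S6,S7,S8,S9} on symbol 1: members go to different blocks, giving {S1,S2,S3,S5,S6,S9} and {S7,S8}.
On input 0, block {S1,S2,S3,S5,S6,S9} splits into {S1,S2,S5,S9} and {S3,S6}.
Split {S1,S2,S5,S9} by δ(·,1) → {S1,S9} and {S2,S5}.
Split {S1,S9} by δ(·,1) → {S1} and {S9}.
No further refinement is possible. Final partition (7 blocks): {S0,S11} | {S1} | {S4,S12} | {S7,S8} | {S3,S6} | {S2,S5} | {S9}.

7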